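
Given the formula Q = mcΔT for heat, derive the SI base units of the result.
Units of each symbol in Q = mcΔT:
  m (mass): kg
  c (specific heat capacity, in J/(kg·K)): m²/(s²·K)
  ΔT (temperature change): K

Multiplying the contributions: [kg] · [m²/(s²·K)] · [K]
Adding exponents of each base unit: kg: 1, m: 2, s: -2
SI base units of heat: kg·m²/s²

Answer: kg·m²/s²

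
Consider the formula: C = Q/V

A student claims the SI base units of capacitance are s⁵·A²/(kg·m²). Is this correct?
Units of each symbol in C = Q/V:
  Q (charge, in coulombs): s·A
  V (voltage, in volts): kg·m²/(s³·A)  → in the denominator, contributes s³·A/(kg·m²)

Multiplying the contributions: [s·A] · [s³·A/(kg·m²)]
Adding exponents of each base unit: kg: -1, m: -2, s: 4, A: 2
SI base units of capacitance: s⁴·A²/(kg·m²)

The claimed units s⁵·A²/(kg·m²) (exponents kg: -1, m: -2, s: 5, A: 2) do not match the derived units s⁴·A²/(kg·m²) (exponents kg: -1, m: -2, s: 4, A: 2), so the claim is incorrect.

Answer: No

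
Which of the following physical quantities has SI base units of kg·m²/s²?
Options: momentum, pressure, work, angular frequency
Checking the SI base units of each option:
  momentum (p = mv): kg·m/s  ✗
  pressure (P = F/A): kg/(m·s²)  ✗
  work (W = Fd): kg·m²/s²  ✓ matches
  angular frequency (ω = 2πf): 1/s  ✗

Only work has units kg·m²/s².

Answer: work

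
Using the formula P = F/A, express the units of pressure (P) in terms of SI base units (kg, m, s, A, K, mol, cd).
Units of each symbol in P = F/A:
  F (force): kg·m/s²
  A (area): m²  → in the denominator, contributes 1/m²

Multiplying the contributions: [kg·m/s²] · [1/m²]
Adding exponents of each base unit: kg: 1, m: -1, s: -2
SI base units of pressure: kg/(m·s²)

Answer: kg/(m·s²)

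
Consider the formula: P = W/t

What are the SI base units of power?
Units of each symbol in P = W/t:
  W (work): kg·m²/s²
  t (time): s  → in the denominator, contributes 1/s

Multiplying the contributions: [kg·m²/s²] · [1/s]
Adding exponents of each base unit: kg: 1, m: 2, s: -3
SI base units of power: kg·m²/s³

Answer: kg·m²/s³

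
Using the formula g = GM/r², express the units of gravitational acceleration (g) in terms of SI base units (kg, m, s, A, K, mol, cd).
Units of each symbol in g = GM/r²:
  G (gravitational constant): m³/(kg·s²)
  M (mass): kg
  r (distance): m  → to the power 2 in the denominator, contributes 1/m²

Multiplying the contributions: [m³/(kg·s²)] · [kg] · [1/m²]
Adding exponents of each base unit: m: 1, s: -2
SI base units of gravitational acceleration: m/s²

Answer: m/s²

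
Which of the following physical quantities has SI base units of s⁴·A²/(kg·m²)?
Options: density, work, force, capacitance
Checking the SI base units of each option:
  density (ρ = m/V): kg/m³  ✗
  work (W = Fd): kg·m²/s²  ✗
  force (F = ma): kg·m/s²  ✗
  capacitance (C = Q/V): s⁴·A²/(kg·m²)  ✓ matches

Only capacitance has units s⁴·A²/(kg·m²).

Answer: capacitance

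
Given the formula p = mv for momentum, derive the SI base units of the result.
Units of each symbol in p = mv:
  m (mass): kg
  v (velocity): m/s

Multiplying the contributions: [kg] · [m/s]
Adding exponents of each base unit: kg: 1, m: 1, s: -1
SI base units of momentum: kg·m/s

Answer: kg·m/s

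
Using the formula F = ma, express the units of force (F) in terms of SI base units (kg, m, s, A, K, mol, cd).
Units of each symbol in F = ma:
  m (mass): kg
  a (acceleration): m/s²

Multiplying the contributions: [kg] · [m/s²]
Adding exponents of each base unit: kg: 1, m: 1, s: -2
SI base units of force: kg·m/s²

Answer: kg·m/s²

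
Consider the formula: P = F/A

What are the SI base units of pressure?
Units of each symbol in P = F/A:
  F (force): kg·m/s²
  A (area): m²  → in the denominator, contributes 1/m²

Multiplying the contributions: [kg·m/s²] · [1/m²]
Adding exponents of each base unit: kg: 1, m: -1, s: -2
SI base units of pressure: kg/(m·s²)

Answer: kg/(m·s²)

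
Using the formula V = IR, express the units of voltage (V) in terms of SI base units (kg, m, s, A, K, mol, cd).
Units of each symbol in V = IR:
  I (current): A
  R (resistance, in ohms): kg·m²/(s³·A²)

Multiplying the contributions: [A] · [kg·m²/(s³·A²)]
Adding exponents of each base unit: kg: 1, m: 2, s: -3, A: -1
SI base units of voltage: kg·m²/(s³·A)

Answer: kg·m²/(s³·A)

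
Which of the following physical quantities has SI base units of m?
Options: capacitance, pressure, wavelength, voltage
Checking the SI base units of each option:
  capacitance (C = Q/V): s⁴·A²/(kg·m²)  ✗
  pressure (P = F/A): kg/(m·s²)  ✗
  wavelength (λ = v/f): m  ✓ matches
  voltage (V = IR): kg·m²/(s³·A)  ✗

Only wavelength has units m.

Answer: wavelength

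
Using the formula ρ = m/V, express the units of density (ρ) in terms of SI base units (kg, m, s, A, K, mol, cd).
Units of each symbol in ρ = m/V:
  m (mass): kg
  V (volume): m³  → in the denominator, contributes 1/m³

Multiplying the contributions: [kg] · [1/m³]
Adding exponents of each base unit: kg: 1, m: -3
SI base units of density: kg/m³

Answer: kg/m³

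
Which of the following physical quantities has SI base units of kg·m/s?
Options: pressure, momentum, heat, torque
Checking the SI base units of each option:
  pressure (P = F/A): kg/(m·s²)  ✗
  momentum (p = mv): kg·m/s  ✓ matches
  heat (Q = mcΔT): kg·m²/s²  ✗
  torque (τ = Fr): kg·m²/s²  ✗

Only momentum has units kg·m/s.

Answer: momentum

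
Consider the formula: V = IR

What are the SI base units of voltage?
Units of each symbol in V = IR:
  I (current): A
  R (resistance, in ohms): kg·m²/(s³·A²)

Multiplying the contributions: [A] · [kg·m²/(s³·A²)]
Adding exponents of each base unit: kg: 1, m: 2, s: -3, A: -1
SI base units of voltage: kg·m²/(s³·A)

Answer: kg·m²/(s³·A)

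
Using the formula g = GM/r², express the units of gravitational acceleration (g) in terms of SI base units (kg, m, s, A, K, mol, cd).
Units of each symbol in g = GM/r²:
  G (gravitational constant): m³/(kg·s²)
  M (mass): kg
  r (distance): m  → to the power 2 in the denominator, contributes 1/m²

Multiplying the contributions: [m³/(kg·s²)] · [kg] · [1/m²]
Adding exponents of each base unit: m: 1, s: -2
SI base units of gravitational acceleration: m/s²

Answer: m/s²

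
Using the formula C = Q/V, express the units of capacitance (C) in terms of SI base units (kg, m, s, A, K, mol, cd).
Units of each symbol in C = Q/V:
  Q (charge, in coulombs): s·A
  V (voltage, in volts): kg·m²/(s³·A)  → in the denominator, contributes s³·A/(kg·m²)

Multiplying the contributions: [s·A] · [s³·A/(kg·m²)]
Adding exponents of each base unit: kg: -1, m: -2, s: 4, A: 2
SI base units of capacitance: s⁴·A²/(kg·m²)

Answer: s⁴·A²/(kg·m²)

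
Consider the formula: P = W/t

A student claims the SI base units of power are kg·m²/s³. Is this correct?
Units of each symbol in P = W/t:
  W (work): kg·m²/s²
  t (time): s  → in the denominator, contributes 1/s

Multiplying the contributions: [kg·m²/s²] · [1/s]
Adding exponents of each base unit: kg: 1, m: 2, s: -3
SI base units of power: kg·m²/s³

The claimed units kg·m²/s³ match the derived units, so the claim is correct.

Answer: Yes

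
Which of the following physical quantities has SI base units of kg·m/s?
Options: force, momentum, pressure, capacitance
Checking the SI base units of each option:
  force (F = ma): kg·m/s²  ✗
  momentum (p = mv): kg·m/s  ✓ matches
  pressure (P = F/A): kg/(m·s²)  ✗
  capacitance (C = Q/V): s⁴·A²/(kg·m²)  ✗

Only momentum has units kg·m/s.

Answer: momentum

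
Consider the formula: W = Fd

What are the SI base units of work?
Units of each symbol in W = Fd:
  F (force): kg·m/s²
  d (displacement): m

Multiplying the contributions: [kg·m/s²] · [m]
Adding exponents of each base unit: kg: 1, m: 2, s: -2
SI base units of work: kg·m²/s²

Answer: kg·m²/s²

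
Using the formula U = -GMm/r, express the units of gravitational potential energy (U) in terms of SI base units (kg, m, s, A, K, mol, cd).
Units of each symbol in U = -GMm/r:
  G (gravitational constant): m³/(kg·s²)
  M (mass): kg
  m (mass): kg
  r (distance): m  → in the denominator, contributes 1/m
  The minus sign does not affect the units.

Multiplying the contributions: [m³/(kg·s²)] · [kg] · [kg] · [1/m]
Adding exponents of each base unit: kg: 1, m: 2, s: -2
SI base units of gravitational potential energy: kg·m²/s²

Answer: kg·m²/s²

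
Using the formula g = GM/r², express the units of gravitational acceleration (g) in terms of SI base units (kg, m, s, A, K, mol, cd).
Units of each symbol in g = GM/r²:
  G (gravitational constant): m³/(kg·s²)
  M (mass): kg
  r (distance): m  → to the power 2 in the denominator, contributes 1/m²

Multiplying the contributions: [m³/(kg·s²)] · [kg] · [1/m²]
Adding exponents of each base unit: m: 1, s: -2
SI base units of gravitational acceleration: m/s²

Answer: m/s²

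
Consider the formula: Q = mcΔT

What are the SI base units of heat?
Units of each symbol in Q = mcΔT:
  m (mass): kg
  c (specific heat capacity, in J/(kg·K)): m²/(s²·K)
  ΔT (temperature change): K

Multiplying the contributions: [kg] · [m²/(s²·K)] · [K]
Adding exponents of each base unit: kg: 1, m: 2, s: -2
SI base units of heat: kg·m²/s²

Answer: kg·m²/s²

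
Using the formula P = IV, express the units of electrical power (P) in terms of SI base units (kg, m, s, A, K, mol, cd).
Units of each symbol in P = IV:
  I (current): A
  V (voltage, in volts): kg·m²/(s³·A)

Multiplying the contributions: [A] · [kg·m²/(s³·A)]
Adding exponents of each base unit: kg: 1, m: 2, s: -3
SI base units of electrical power: kg·m²/s³

Answer: kg·m²/s³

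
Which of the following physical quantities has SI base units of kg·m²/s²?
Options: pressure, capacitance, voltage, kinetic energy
Checking the SI base units of each option:
  pressure (P = F/A): kg/(m·s²)  ✗
  capacitance (C = Q/V): s⁴·A²/(kg·m²)  ✗
  voltage (V = IR): kg·m²/(s³·A)  ✗
  kinetic energy (E = ½mv²): kg·m²/s²  ✓ matches

Only kinetic energy has units kg·m²/s².

Answer: kinetic energy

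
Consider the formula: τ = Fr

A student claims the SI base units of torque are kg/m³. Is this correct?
Units of each symbol in τ = Fr:
  F (force): kg·m/s²
  r (lever arm): m

Multiplying the contributions: [kg·m/s²] · [m]
Adding exponents of each base unit: kg: 1, m: 2, s: -2
SI base units of torque: kg·m²/s²

The claimed units kg/m³ (exponents kg: 1, m: -3) do not match the derived units kg·m²/s² (exponents kg: 1, m: 2, s: -2), so the claim is incorrect.

Answer: No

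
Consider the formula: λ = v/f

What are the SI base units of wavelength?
Units of each symbol in λ = v/f:
  v (wave speed): m/s
  f (frequency): 1/s  → in the denominator, contributes s

Multiplying the contributions: [m/s] · [s]
Adding exponents of each base unit: m: 1
SI base units of wavelength: m

Answer: m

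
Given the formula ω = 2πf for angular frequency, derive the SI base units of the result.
Units of each symbol in ω = 2πf:
  f (frequency): 1/s
  The factor 2π is dimensionless.

Multiplying the contributions: [1/s]
Adding exponents of each base unit: s: -1
SI base units of angular frequency: 1/s

Answer: 1/s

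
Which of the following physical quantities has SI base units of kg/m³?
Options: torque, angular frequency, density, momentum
Checking the SI base units of each option:
  torque (τ = Fr): kg·m²/s²  ✗
  angular frequency (ω = 2πf): 1/s  ✗
  density (ρ = m/V): kg/m³  ✓ matches
  momentum (p = mv): kg·m/s  ✗

Only density has units kg/m³.

Answer: density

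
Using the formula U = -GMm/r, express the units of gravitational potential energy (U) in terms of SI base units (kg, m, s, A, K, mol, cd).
Units of each symbol in U = -GMm/r:
  G (gravitational constant): m³/(kg·s²)
  M (mass): kg
  m (mass): kg
  r (distance): m  → in the denominator, contributes 1/m
  The minus sign does not affect the units.

Multiplying the contributions: [m³/(kg·s²)] · [kg] · [kg] · [1/m]
Adding exponents of each base unit: kg: 1, m: 2, s: -2
SI base units of gravitational potential energy: kg·m²/s²

Answer: kg·m²/s²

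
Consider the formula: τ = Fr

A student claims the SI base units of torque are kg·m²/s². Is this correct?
Units of each symbol in τ = Fr:
  F (force): kg·m/s²
  r (lever arm): m

Multiplying the contributions: [kg·m/s²] · [m]
Adding exponents of each base unit: kg: 1, m: 2, s: -2
SI base units of torque: kg·m²/s²

The claimed units kg·m²/s² match the derived units, so the claim is correct.

Answer: Yes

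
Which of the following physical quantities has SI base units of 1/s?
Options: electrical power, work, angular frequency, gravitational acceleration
Checking the SI base units of each option:
  electrical power (P = IV): kg·m²/s³  ✗
  work (W = Fd): kg·m²/s²  ✗
  angular frequency (ω = 2πf): 1/s  ✓ matches
  gravitational acceleration (g = GM/r²): m/s²  ✗

Only angular frequency has units 1/s.

Answer: angular frequency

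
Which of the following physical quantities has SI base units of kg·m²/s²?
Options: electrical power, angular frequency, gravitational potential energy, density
Checking the SI base units of each option:
  electrical power (P = IV): kg·m²/s³  ✗
  angular frequency (ω = 2πf): 1/s  ✗
  gravitational potential energy (U = -GMm/r): kg·m²/s²  ✓ matches
  density (ρ = m/V): kg/m³  ✗

Only gravitational potential energy has units kg·m²/s².

Answer: gravitational potential energy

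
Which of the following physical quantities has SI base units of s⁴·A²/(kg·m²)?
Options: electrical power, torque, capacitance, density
Checking the SI base units of each option:
  electrical power (P = IV): kg·m²/s³  ✗
  torque (τ = Fr): kg·m²/s²  ✗
  capacitance (C = Q/V): s⁴·A²/(kg·m²)  ✓ matches
  density (ρ = m/V): kg/m³  ✗

Only capacitance has units s⁴·A²/(kg·m²).

Answer: capacitance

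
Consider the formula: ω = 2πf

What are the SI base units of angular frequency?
Units of each symbol in ω = 2πf:
  f (frequency): 1/s
  The factor 2π is dimensionless.

Multiplying the contributions: [1/s]
Adding exponents of each base unit: s: -1
SI base units of angular frequency: 1/s

Answer: 1/s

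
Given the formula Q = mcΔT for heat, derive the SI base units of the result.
Units of each symbol in Q = mcΔT:
  m (mass): kg
  c (specific heat capacity, in J/(kg·K)): m²/(s²·K)
  ΔT (temperature change): K

Multiplying the contributions: [kg] · [m²/(s²·K)] · [K]
Adding exponents of each base unit: kg: 1, m: 2, s: -2
SI base units of heat: kg·m²/s²

Answer: kg·m²/s²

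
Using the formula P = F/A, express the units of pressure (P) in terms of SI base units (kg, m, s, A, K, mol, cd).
Units of each symbol in P = F/A:
  F (force): kg·m/s²
  A (area): m²  → in the denominator, contributes 1/m²

Multiplying the contributions: [kg·m/s²] · [1/m²]
Adding exponents of each base unit: kg: 1, m: -1, s: -2
SI base units of pressure: kg/(m·s²)

Answer: kg/(m·s²)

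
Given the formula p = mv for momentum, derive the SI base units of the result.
Units of each symbol in p = mv:
  m (mass): kg
  v (velocity): m/s

Multiplying the contributions: [kg] · [m/s]
Adding exponents of each base unit: kg: 1, m: 1, s: -1
SI base units of momentum: kg·m/s

Answer: kg·m/s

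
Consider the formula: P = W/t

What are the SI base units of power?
Units of each symbol in P = W/t:
  W (work): kg·m²/s²
  t (time): s  → in the denominator, contributes 1/s

Multiplying the contributions: [kg·m²/s²] · [1/s]
Adding exponents of each base unit: kg: 1, m: 2, s: -3
SI base units of power: kg·m²/s³

Answer: kg·m²/s³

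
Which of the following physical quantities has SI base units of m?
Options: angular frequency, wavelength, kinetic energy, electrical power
Checking the SI base units of each option:
  angular frequency (ω = 2πf): 1/s  ✗
  wavelength (λ = v/f): m  ✓ matches
  kinetic energy (E = ½mv²): kg·m²/s²  ✗
  electrical power (P = IV): kg·m²/s³  ✗

Only wavelength has units m.

Answer: wavelength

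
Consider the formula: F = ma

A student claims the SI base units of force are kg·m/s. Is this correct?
Units of each symbol in F = ma:
  m (mass): kg
  a (acceleration): m/s²

Multiplying the contributions: [kg] · [m/s²]
Adding exponents of each base unit: kg: 1, m: 1, s: -2
SI base units of force: kg·m/s²

The claimed units kg·m/s (exponents kg: 1, m: 1, s: -1) do not match the derived units kg·m/s² (exponents kg: 1, m: 1, s: -2), so the claim is incorrect.

Answer: No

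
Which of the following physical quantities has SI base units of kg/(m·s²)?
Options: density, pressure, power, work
Checking the SI base units of each option:
  density (ρ = m/V): kg/m³  ✗
  pressure (P = F/A): kg/(m·s²)  ✓ matches
  power (P = W/t): kg·m²/s³  ✗
  work (W = Fd): kg·m²/s²  ✗

Only pressure has units kg/(m·s²).

Answer: pressure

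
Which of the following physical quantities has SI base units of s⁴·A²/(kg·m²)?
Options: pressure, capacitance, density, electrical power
Checking the SI base units of each option:
  pressure (P = F/A): kg/(m·s²)  ✗
  capacitance (C = Q/V): s⁴·A²/(kg·m²)  ✓ matches
  density (ρ = m/V): kg/m³  ✗
  electrical power (P = IV): kg·m²/s³  ✗

Only capacitance has units s⁴·A²/(kg·m²).

Answer: capacitance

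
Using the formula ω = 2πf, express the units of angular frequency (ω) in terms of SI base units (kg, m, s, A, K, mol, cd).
Units of each symbol in ω = 2πf:
  f (frequency): 1/s
  The factor 2π is dimensionless.

Multiplying the contributions: [1/s]
Adding exponents of each base unit: s: -1
SI base units of angular frequency: 1/s

Answer: 1/s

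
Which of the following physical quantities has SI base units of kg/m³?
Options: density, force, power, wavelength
Checking the SI base units of each option:
  density (ρ = m/V): kg/m³  ✓ matches
  force (F = ma): kg·m/s²  ✗
  power (P = W/t): kg·m²/s³  ✗
  wavelength (λ = v/f): m  ✗

Only density has units kg/m³.

Answer: density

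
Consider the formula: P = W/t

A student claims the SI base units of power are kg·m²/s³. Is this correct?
Units of each symbol in P = W/t:
  W (work): kg·m²/s²
  t (time): s  → in the denominator, contributes 1/s

Multiplying the contributions: [kg·m²/s²] · [1/s]
Adding exponents of each base unit: kg: 1, m: 2, s: -3
SI base units of power: kg·m²/s³

The claimed units kg·m²/s³ match the derived units, so the claim is correct.

Answer: Yes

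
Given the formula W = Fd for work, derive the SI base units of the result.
Units of each symbol in W = Fd:
  F (force): kg·m/s²
  d (displacement): m

Multiplying the contributions: [kg·m/s²] · [m]
Adding exponents of each base unit: kg: 1, m: 2, s: -2
SI base units of work: kg·m²/s²

Answer: kg·m²/s²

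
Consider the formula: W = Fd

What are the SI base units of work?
Units of each symbol in W = Fd:
  F (force): kg·m/s²
  d (displacement): m

Multiplying the contributions: [kg·m/s²] · [m]
Adding exponents of each base unit: kg: 1, m: 2, s: -2
SI base units of work: kg·m²/s²

Answer: kg·m²/s²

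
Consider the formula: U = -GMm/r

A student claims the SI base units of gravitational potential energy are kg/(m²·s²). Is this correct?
Units of each symbol in U = -GMm/r:
  G (gravitational constant): m³/(kg·s²)
  M (mass): kg
  m (mass): kg
  r (distance): m  → in the denominator, contributes 1/m
  The minus sign does not affect the units.

Multiplying the contributions: [m³/(kg·s²)] · [kg] · [kg] · [1/m]
Adding exponents of each base unit: kg: 1, m: 2, s: -2
SI base units of gravitational potential energy: kg·m²/s²

The claimed units kg/(m²·s²) (exponents kg: 1, m: -2, s: -2) do not match the derived units kg·m²/s² (exponents kg: 1, m: 2, s: -2), so the claim is incorrect.

Answer: No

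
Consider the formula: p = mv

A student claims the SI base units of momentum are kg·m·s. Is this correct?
Units of each symbol in p = mv:
  m (mass): kg
  v (velocity): m/s

Multiplying the contributions: [kg] · [m/s]
Adding exponents of each base unit: kg: 1, m: 1, s: -1
SI base units of momentum: kg·m/s

The claimed units kg·m·s (exponents kg: 1, m: 1, s: 1) do not match the derived units kg·m/s (exponents kg: 1, m: 1, s: -1), so the claim is incorrect.

Answer: No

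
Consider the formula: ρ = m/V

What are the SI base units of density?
Units of each symbol in ρ = m/V:
  m (mass): kg
  V (volume): m³  → in the denominator, contributes 1/m³

Multiplying the contributions: [kg] · [1/m³]
Adding exponents of each base unit: kg: 1, m: -3
SI base units of density: kg/m³

Answer: kg/m³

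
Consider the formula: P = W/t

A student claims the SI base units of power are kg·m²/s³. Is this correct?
Units of each symbol in P = W/t:
  W (work): kg·m²/s²
  t (time): s  → in the denominator, contributes 1/s

Multiplying the contributions: [kg·m²/s²] · [1/s]
Adding exponents of each base unit: kg: 1, m: 2, s: -3
SI base units of power: kg·m²/s³

The claimed units kg·m²/s³ match the derived units, so the claim is correct.

Answer: Yes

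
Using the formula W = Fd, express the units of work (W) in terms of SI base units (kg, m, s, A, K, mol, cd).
Units of each symbol in W = Fd:
  F (force): kg·m/s²
  d (displacement): m

Multiplying the contributions: [kg·m/s²] · [m]
Adding exponents of each base unit: kg: 1, m: 2, s: -2
SI base units of work: kg·m²/s²

Answer: kg·m²/s²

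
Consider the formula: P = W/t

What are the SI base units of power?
Units of each symbol in P = W/t:
  W (work): kg·m²/s²
  t (time): s  → in the denominator, contributes 1/s

Multiplying the contributions: [kg·m²/s²] · [1/s]
Adding exponents of each base unit: kg: 1, m: 2, s: -3
SI base units of power: kg·m²/s³

Answer: kg·m²/s³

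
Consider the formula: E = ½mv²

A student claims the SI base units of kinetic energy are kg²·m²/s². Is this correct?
Units of each symbol in E = ½mv²:
  m (mass): kg
  v (speed): m/s  → to the power 2, contributes m²/s²
  The factor ½ is dimensionless.

Multiplying the contributions: [kg] · [m²/s²]
Adding exponents of each base unit: kg: 1, m: 2, s: -2
SI base units of kinetic energy: kg·m²/s²

The claimed units kg²·m²/s² (exponents kg: 2, m: 2, s: -2) do not match the derived units kg·m²/s² (exponents kg: 1, m: 2, s: -2), so the claim is incorrect.

Answer: No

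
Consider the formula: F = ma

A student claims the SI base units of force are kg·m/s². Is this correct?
Units of each symbol in F = ma:
  m (mass): kg
  a (acceleration): m/s²

Multiplying the contributions: [kg] · [m/s²]
Adding exponents of each base unit: kg: 1, m: 1, s: -2
SI base units of force: kg·m/s²

The claimed units kg·m/s² match the derived units, so the claim is correct.

Answer: Yes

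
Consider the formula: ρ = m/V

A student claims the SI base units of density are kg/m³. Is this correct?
Units of each symbol in ρ = m/V:
  m (mass): kg
  V (volume): m³  → in the denominator, contributes 1/m³

Multiplying the contributions: [kg] · [1/m³]
Adding exponents of each base unit: kg: 1, m: -3
SI base units of density: kg/m³

The claimed units kg/m³ match the derived units, so the claim is correct.

Answer: Yes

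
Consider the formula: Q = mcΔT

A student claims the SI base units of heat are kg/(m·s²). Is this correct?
Units of each symbol in Q = mcΔT:
  m (mass): kg
  c (specific heat capacity, in J/(kg·K)): m²/(s²·K)
  ΔT (temperature change): K

Multiplying the contributions: [kg] · [m²/(s²·K)] · [K]
Adding exponents of each base unit: kg: 1, m: 2, s: -2
SI base units of heat: kg·m²/s²

The claimed units kg/(m·s²) (exponents kg: 1, m: -1, s: -2) do not match the derived units kg·m²/s² (exponents kg: 1, m: 2, s: -2), so the claim is incorrect.

Answer: No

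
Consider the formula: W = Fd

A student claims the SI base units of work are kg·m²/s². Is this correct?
Units of each symbol in W = Fd:
  F (force): kg·m/s²
  d (displacement): m

Multiplying the contributions: [kg·m/s²] · [m]
Adding exponents of each base unit: kg: 1, m: 2, s: -2
SI base units of work: kg·m²/s²

The claimed units kg·m²/s² match the derived units, so the claim is correct.

Answer: Yes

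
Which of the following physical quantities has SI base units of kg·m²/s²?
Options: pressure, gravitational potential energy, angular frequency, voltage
Checking the SI base units of each option:
  pressure (P = F/A): kg/(m·s²)  ✗
  gravitational potential energy (U = -GMm/r): kg·m²/s²  ✓ matches
  angular frequency (ω = 2πf): 1/s  ✗
  voltage (V = IR): kg·m²/(s³·A)  ✗

Only gravitational potential energy has units kg·m²/s².

Answer: gravitational potential energy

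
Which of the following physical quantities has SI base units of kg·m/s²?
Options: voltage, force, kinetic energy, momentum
Checking the SI base units of each option:
  voltage (V = IR): kg·m²/(s³·A)  ✗
  force (F = ma): kg·m/s²  ✓ matches
  kinetic energy (E = ½mv²): kg·m²/s²  ✗
  momentum (p = mv): kg·m/s  ✗

Only force has units kg·m/s².

Answer: force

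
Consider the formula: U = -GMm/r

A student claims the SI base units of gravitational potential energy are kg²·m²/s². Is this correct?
Units of each symbol in U = -GMm/r:
  G (gravitational constant): m³/(kg·s²)
  M (mass): kg
  m (mass): kg
  r (distance): m  → in the denominator, contributes 1/m
  The minus sign does not affect the units.

Multiplying the contributions: [m³/(kg·s²)] · [kg] · [kg] · [1/m]
Adding exponents of each base unit: kg: 1, m: 2, s: -2
SI base units of gravitational potential energy: kg·m²/s²

The claimed units kg²·m²/s² (exponents kg: 2, m: 2, s: -2) do not match the derived units kg·m²/s² (exponents kg: 1, m: 2, s: -2), so the claim is incorrect.

Answer: No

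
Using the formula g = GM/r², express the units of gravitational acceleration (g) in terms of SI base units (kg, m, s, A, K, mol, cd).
Units of each symbol in g = GM/r²:
  G (gravitational constant): m³/(kg·s²)
  M (mass): kg
  r (distance): m  → to the power 2 in the denominator, contributes 1/m²

Multiplying the contributions: [m³/(kg·s²)] · [kg] · [1/m²]
Adding exponents of each base unit: m: 1, s: -2
SI base units of gravitational acceleration: m/s²

Answer: m/s²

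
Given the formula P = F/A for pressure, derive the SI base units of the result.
Units of each symbol in P = F/A:
  F (force): kg·m/s²
  A (area): m²  → in the denominator, contributes 1/m²

Multiplying the contributions: [kg·m/s²] · [1/m²]
Adding exponents of each base unit: kg: 1, m: -1, s: -2
SI base units of pressure: kg/(m·s²)

Answer: kg/(m·s²)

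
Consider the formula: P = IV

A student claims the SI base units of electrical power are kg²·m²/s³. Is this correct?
Units of each symbol in P = IV:
  I (current): A
  V (voltage, in volts): kg·m²/(s³·A)

Multiplying the contributions: [A] · [kg·m²/(s³·A)]
Adding exponents of each base unit: kg: 1, m: 2, s: -3
SI base units of electrical power: kg·m²/s³

The claimed units kg²·m²/s³ (exponents kg: 2, m: 2, s: -3) do not match the derived units kg·m²/s³ (exponents kg: 1, m: 2, s: -3), so the claim is incorrect.

Answer: No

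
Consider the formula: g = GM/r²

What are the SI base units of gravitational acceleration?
Units of each symbol in g = GM/r²:
  G (gravitational constant): m³/(kg·s²)
  M (mass): kg
  r (distance): m  → to the power 2 in the denominator, contributes 1/m²

Multiplying the contributions: [m³/(kg·s²)] · [kg] · [1/m²]
Adding exponents of each base unit: m: 1, s: -2
SI base units of gravitational acceleration: m/s²

Answer: m/s²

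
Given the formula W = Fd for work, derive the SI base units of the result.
Units of each symbol in W = Fd:
  F (force): kg·m/s²
  d (displacement): m

Multiplying the contributions: [kg·m/s²] · [m]
Adding exponents of each base unit: kg: 1, m: 2, s: -2
SI base units of work: kg·m²/s²

Answer: kg·m²/s²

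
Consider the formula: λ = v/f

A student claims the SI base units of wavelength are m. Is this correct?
Units of each symbol in λ = v/f:
  v (wave speed): m/s
  f (frequency): 1/s  → in the denominator, contributes s

Multiplying the contributions: [m/s] · [s]
Adding exponents of each base unit: m: 1
SI base units of wavelength: m

The claimed units m match the derived units, so the claim is correct.

Answer: Yes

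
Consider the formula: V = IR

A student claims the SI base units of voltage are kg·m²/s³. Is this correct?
Units of each symbol in V = IR:
  I (current): A
  R (resistance, in ohms): kg·m²/(s³·A²)

Multiplying the contributions: [A] · [kg·m²/(s³·A²)]
Adding exponents of each base unit: kg: 1, m: 2, s: -3, A: -1
SI base units of voltage: kg·m²/(s³·A)

The claimed units kg·m²/s³ (exponents kg: 1, m: 2, s: -3) do not match the derived units kg·m²/(s³·A) (exponents kg: 1, m: 2, s: -3, A: -1), so the claim is incorrect.

Answer: No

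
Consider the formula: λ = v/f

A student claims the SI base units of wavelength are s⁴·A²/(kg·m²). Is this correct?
Units of each symbol in λ = v/f:
  v (wave speed): m/s
  f (frequency): 1/s  → in the denominator, contributes s

Multiplying the contributions: [m/s] · [s]
Adding exponents of each base unit: m: 1
SI base units of wavelength: m

The claimed units s⁴·A²/(kg·m²) (exponents kg: -1, m: -2, s: 4, A: 2) do not match the derived units m (exponents m: 1), so the claim is incorrect.

Answer: No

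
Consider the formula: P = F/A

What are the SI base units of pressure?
Units of each symbol in P = F/A:
  F (force): kg·m/s²
  A (area): m²  → in the denominator, contributes 1/m²

Multiplying the contributions: [kg·m/s²] · [1/m²]
Adding exponents of each base unit: kg: 1, m: -1, s: -2
SI base units of pressure: kg/(m·s²)

Answer: kg/(m·s²)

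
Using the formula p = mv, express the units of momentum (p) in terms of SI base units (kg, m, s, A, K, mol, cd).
Units of each symbol in p = mv:
  m (mass): kg
  v (velocity): m/s

Multiplying the contributions: [kg] · [m/s]
Adding exponents of each base unit: kg: 1, m: 1, s: -1
SI base units of momentum: kg·m/s

Answer: kg·m/s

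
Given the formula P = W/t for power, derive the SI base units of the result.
Units of each symbol in P = W/t:
  W (work): kg·m²/s²
  t (time): s  → in the denominator, contributes 1/s

Multiplying the contributions: [kg·m²/s²] · [1/s]
Adding exponents of each base unit: kg: 1, m: 2, s: -3
SI base units of power: kg·m²/s³

Answer: kg·m²/s³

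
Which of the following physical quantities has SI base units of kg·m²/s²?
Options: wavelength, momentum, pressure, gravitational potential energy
Checking the SI base units of each option:
  wavelength (λ = v/f): m  ✗
  momentum (p = mv): kg·m/s  ✗
  pressure (P = F/A): kg/(m·s²)  ✗
  gravitational potential energy (U = -GMm/r): kg·m²/s²  ✓ matches

Only gravitational potential energy has units kg·m²/s².

Answer: gravitational potential energy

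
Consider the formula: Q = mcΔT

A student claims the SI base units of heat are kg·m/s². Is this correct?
Units of each symbol in Q = mcΔT:
  m (mass): kg
  c (specific heat capacity, in J/(kg·K)): m²/(s²·K)
  ΔT (temperature change): K

Multiplying the contributions: [kg] · [m²/(s²·K)] · [K]
Adding exponents of each base unit: kg: 1, m: 2, s: -2
SI base units of heat: kg·m²/s²

The claimed units kg·m/s² (exponents kg: 1, m: 1, s: -2) do not match the derived units kg·m²/s² (exponents kg: 1, m: 2, s: -2), so the claim is incorrect.

Answer: No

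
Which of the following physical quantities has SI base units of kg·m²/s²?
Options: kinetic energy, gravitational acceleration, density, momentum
Checking the SI base units of each option:
  kinetic energy (E = ½mv²): kg·m²/s²  ✓ matches
  gravitational acceleration (g = GM/r²): m/s²  ✗
  density (ρ = m/V): kg/m³  ✗
  momentum (p = mv): kg·m/s  ✗

Only kinetic energy has units kg·m²/s².

Answer: kinetic energy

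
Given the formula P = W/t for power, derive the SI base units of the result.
Units of each symbol in P = W/t:
  W (work): kg·m²/s²
  t (time): s  → in the denominator, contributes 1/s

Multiplying the contributions: [kg·m²/s²] · [1/s]
Adding exponents of each base unit: kg: 1, m: 2, s: -3
SI base units of power: kg·m²/s³

Answer: kg·m²/s³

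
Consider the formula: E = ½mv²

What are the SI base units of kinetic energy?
Units of each symbol in E = ½mv²:
  m (mass): kg
  v (speed): m/s  → to the power 2, contributes m²/s²
  The factor ½ is dimensionless.

Multiplying the contributions: [kg] · [m²/s²]
Adding exponents of each base unit: kg: 1, m: 2, s: -2
SI base units of kinetic energy: kg·m²/s²

Answer: kg·m²/s²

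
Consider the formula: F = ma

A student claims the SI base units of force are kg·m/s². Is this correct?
Units of each symbol in F = ma:
  m (mass): kg
  a (acceleration): m/s²

Multiplying the contributions: [kg] · [m/s²]
Adding exponents of each base unit: kg: 1, m: 1, s: -2
SI base units of force: kg·m/s²

The claimed units kg·m/s² match the derived units, so the claim is correct.

Answer: Yes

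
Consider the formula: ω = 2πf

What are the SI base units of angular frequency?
Units of each symbol in ω = 2πf:
  f (frequency): 1/s
  The factor 2π is dimensionless.

Multiplying the contributions: [1/s]
Adding exponents of each base unit: s: -1
SI base units of angular frequency: 1/s

Answer: 1/s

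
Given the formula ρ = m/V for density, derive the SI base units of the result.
Units of each symbol in ρ = m/V:
  m (mass): kg
  V (volume): m³  → in the denominator, contributes 1/m³

Multiplying the contributions: [kg] · [1/m³]
Adding exponents of each base unit: kg: 1, m: -3
SI base units of density: kg/m³

Answer: kg/m³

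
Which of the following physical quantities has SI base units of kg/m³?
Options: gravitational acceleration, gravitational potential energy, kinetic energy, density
Checking the SI base units of each option:
  gravitational acceleration (g = GM/r²): m/s²  ✗
  gravitational potential energy (U = -GMm/r): kg·m²/s²  ✗
  kinetic energy (E = ½mv²): kg·m²/s²  ✗
  density (ρ = m/V): kg/m³  ✓ matches

Only density has units kg/m³.

Answer: density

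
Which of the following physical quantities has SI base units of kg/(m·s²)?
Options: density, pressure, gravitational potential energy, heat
Checking the SI base units of each option:
  density (ρ = m/V): kg/m³  ✗
  pressure (P = F/A): kg/(m·s²)  ✓ matches
  gravitational potential energy (U = -GMm/r): kg·m²/s²  ✗
  heat (Q = mcΔT): kg·m²/s²  ✗

Only pressure has units kg/(m·s²).

Answer: pressure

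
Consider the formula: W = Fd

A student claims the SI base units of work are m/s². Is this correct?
Units of each symbol in W = Fd:
  F (force): kg·m/s²
  d (displacement): m

Multiplying the contributions: [kg·m/s²] · [m]
Adding exponents of each base unit: kg: 1, m: 2, s: -2
SI base units of work: kg·m²/s²

The claimed units m/s² (exponents m: 1, s: -2) do not match the derived units kg·m²/s² (exponents kg: 1, m: 2, s: -2), so the claim is incorrect.

Answer: No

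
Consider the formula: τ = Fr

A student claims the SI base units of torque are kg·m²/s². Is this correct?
Units of each symbol in τ = Fr:
  F (force): kg·m/s²
  r (lever arm): m

Multiplying the contributions: [kg·m/s²] · [m]
Adding exponents of each base unit: kg: 1, m: 2, s: -2
SI base units of torque: kg·m²/s²

The claimed units kg·m²/s² match the derived units, so the claim is correct.

Answer: Yes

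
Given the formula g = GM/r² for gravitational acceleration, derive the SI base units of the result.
Units of each symbol in g = GM/r²:
  G (gravitational constant): m³/(kg·s²)
  M (mass): kg
  r (distance): m  → to the power 2 in the denominator, contributes 1/m²

Multiplying the contributions: [m³/(kg·s²)] · [kg] · [1/m²]
Adding exponents of each base unit: m: 1, s: -2
SI base units of gravitational acceleration: m/s²

Answer: m/s²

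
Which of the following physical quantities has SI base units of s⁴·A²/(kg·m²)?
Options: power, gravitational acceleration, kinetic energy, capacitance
Checking the SI base units of each option:
  power (P = W/t): kg·m²/s³  ✗
  gravitational acceleration (g = GM/r²): m/s²  ✗
  kinetic energy (E = ½mv²): kg·m²/s²  ✗
  capacitance (C = Q/V): s⁴·A²/(kg·m²)  ✓ matches

Only capacitance has units s⁴·A²/(kg·m²).

Answer: capacitance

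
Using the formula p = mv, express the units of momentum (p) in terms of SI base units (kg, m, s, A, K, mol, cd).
Units of each symbol in p = mv:
  m (mass): kg
  v (velocity): m/s

Multiplying the contributions: [kg] · [m/s]
Adding exponents of each base unit: kg: 1, m: 1, s: -1
SI base units of momentum: kg·m/s

Answer: kg·m/s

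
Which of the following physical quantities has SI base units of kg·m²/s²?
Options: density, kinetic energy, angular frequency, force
Checking the SI base units of each option:
  density (ρ = m/V): kg/m³  ✗
  kinetic energy (E = ½mv²): kg·m²/s²  ✓ matches
  angular frequency (ω = 2πf): 1/s  ✗
  force (F = ma): kg·m/s²  ✗

Only kinetic energy has units kg·m²/s².

Answer: kinetic energy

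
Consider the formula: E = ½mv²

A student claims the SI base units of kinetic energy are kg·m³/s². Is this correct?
Units of each symbol in E = ½mv²:
  m (mass): kg
  v (speed): m/s  → to the power 2, contributes m²/s²
  The factor ½ is dimensionless.

Multiplying the contributions: [kg] · [m²/s²]
Adding exponents of each base unit: kg: 1, m: 2, s: -2
SI base units of kinetic energy: kg·m²/s²

The claimed units kg·m³/s² (exponents kg: 1, m: 3, s: -2) do not match the derived units kg·m²/s² (exponents kg: 1, m: 2, s: -2), so the claim is incorrect.

Answer: No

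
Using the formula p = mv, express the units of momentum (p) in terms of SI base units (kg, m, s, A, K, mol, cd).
Units of each symbol in p = mv:
  m (mass): kg
  v (velocity): m/s

Multiplying the contributions: [kg] · [m/s]
Adding exponents of each base unit: kg: 1, m: 1, s: -1
SI base units of momentum: kg·m/s

Answer: kg·m/s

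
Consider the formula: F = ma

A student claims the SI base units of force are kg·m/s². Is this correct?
Units of each symbol in F = ma:
  m (mass): kg
  a (acceleration): m/s²

Multiplying the contributions: [kg] · [m/s²]
Adding exponents of each base unit: kg: 1, m: 1, s: -2
SI base units of force: kg·m/s²

The claimed units kg·m/s² match the derived units, so the claim is correct.

Answer: Yes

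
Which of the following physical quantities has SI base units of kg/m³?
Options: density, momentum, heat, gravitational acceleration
Checking the SI base units of each option:
  density (ρ = m/V): kg/m³  ✓ matches
  momentum (p = mv): kg·m/s  ✗
  heat (Q = mcΔT): kg·m²/s²  ✗
  gravitational acceleration (g = GM/r²): m/s²  ✗

Only density has units kg/m³.

Answer: density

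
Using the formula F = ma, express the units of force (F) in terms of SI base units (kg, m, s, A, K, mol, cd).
Units of each symbol in F = ma:
  m (mass): kg
  a (acceleration): m/s²

Multiplying the contributions: [kg] · [m/s²]
Adding exponents of each base unit: kg: 1, m: 1, s: -2
SI base units of force: kg·m/s²

Answer: kg·m/s²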